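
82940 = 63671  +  19269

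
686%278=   130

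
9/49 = 9/49 = 0.18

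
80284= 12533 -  - 67751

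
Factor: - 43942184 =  - 2^3 *11^1 * 13^1*71^1 * 541^1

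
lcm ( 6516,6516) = 6516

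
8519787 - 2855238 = 5664549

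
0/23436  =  0 = 0.00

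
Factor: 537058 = 2^1* 268529^1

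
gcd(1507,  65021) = 11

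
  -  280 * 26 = - 7280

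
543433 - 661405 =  - 117972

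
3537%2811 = 726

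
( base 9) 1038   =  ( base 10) 764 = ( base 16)2fc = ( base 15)35E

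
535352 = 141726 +393626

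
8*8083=64664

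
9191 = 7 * 1313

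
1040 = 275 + 765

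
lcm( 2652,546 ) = 18564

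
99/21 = 33/7 = 4.71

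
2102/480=1051/240= 4.38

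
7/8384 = 7/8384 = 0.00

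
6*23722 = 142332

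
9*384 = 3456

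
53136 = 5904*9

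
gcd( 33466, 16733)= 16733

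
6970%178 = 28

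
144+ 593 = 737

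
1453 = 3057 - 1604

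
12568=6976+5592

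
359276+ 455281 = 814557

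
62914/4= 15728 + 1/2 = 15728.50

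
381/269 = 1 + 112/269 = 1.42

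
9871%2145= 1291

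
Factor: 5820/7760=2^(  -  2 ) * 3^1 = 3/4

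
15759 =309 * 51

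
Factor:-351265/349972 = -2^(- 2) * 5^1* 7^(-1) * 29^(  -  1) * 163^1 = - 815/812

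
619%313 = 306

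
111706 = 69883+41823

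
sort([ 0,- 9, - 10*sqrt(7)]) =[ - 10*sqrt(7 ), -9, 0] 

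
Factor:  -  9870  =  -2^1*3^1*5^1 * 7^1*47^1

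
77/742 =11/106 = 0.10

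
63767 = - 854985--918752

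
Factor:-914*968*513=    - 453877776  =  - 2^4*3^3*11^2*19^1*457^1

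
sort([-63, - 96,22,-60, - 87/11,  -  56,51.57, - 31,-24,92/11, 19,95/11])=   [ - 96,-63, - 60, - 56, - 31, - 24, - 87/11,92/11, 95/11, 19,22 , 51.57]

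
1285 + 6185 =7470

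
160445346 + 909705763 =1070151109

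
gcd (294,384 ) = 6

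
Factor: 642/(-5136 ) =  - 2^(-3) = - 1/8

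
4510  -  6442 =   -  1932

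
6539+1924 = 8463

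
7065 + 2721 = 9786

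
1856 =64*29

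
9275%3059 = 98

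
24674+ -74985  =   - 50311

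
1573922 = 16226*97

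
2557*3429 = 8767953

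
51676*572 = 29558672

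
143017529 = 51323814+91693715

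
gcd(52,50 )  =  2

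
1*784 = 784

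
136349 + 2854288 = 2990637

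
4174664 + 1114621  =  5289285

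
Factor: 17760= 2^5 * 3^1*5^1*37^1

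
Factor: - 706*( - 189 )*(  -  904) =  - 120624336 =-2^4*3^3  *  7^1*113^1 * 353^1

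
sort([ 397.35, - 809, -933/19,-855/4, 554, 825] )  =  [-809, - 855/4, - 933/19,397.35,554,825 ] 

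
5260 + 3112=8372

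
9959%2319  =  683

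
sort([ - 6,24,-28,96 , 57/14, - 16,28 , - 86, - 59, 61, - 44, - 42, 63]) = [ - 86, - 59, - 44, - 42, - 28,-16, - 6  ,  57/14, 24 , 28 , 61,63, 96 ]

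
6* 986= 5916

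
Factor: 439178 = 2^1* 17^1 * 12917^1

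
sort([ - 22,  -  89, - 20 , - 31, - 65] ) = [ - 89, - 65, - 31, - 22, - 20 ]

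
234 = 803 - 569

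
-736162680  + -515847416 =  - 1252010096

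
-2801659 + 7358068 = 4556409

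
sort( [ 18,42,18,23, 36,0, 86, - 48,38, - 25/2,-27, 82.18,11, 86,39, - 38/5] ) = [ - 48,  -  27, - 25/2, - 38/5,  0,11,18, 18, 23,36,  38 , 39, 42,82.18,86,  86 ] 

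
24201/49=24201/49 = 493.90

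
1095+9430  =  10525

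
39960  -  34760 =5200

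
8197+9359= 17556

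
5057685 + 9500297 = 14557982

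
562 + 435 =997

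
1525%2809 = 1525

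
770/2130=77/213  =  0.36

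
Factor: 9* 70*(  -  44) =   -  2^3*3^2*5^1*7^1 * 11^1= - 27720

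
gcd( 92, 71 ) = 1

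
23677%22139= 1538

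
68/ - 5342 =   -  1 + 2637/2671 = -  0.01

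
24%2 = 0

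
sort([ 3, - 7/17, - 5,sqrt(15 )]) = [ - 5,  -  7/17, 3,sqrt( 15) ] 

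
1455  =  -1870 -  - 3325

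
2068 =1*2068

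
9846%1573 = 408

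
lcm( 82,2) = 82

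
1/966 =1/966 = 0.00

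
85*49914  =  4242690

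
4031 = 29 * 139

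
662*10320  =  6831840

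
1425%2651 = 1425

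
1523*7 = 10661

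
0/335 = 0 = 0.00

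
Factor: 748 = 2^2 *11^1*17^1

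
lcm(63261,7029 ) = 63261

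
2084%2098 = 2084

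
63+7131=7194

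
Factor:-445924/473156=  - 131/139= - 131^1 *139^( - 1 )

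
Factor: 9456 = 2^4*3^1*197^1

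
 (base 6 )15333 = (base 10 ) 2505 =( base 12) 1549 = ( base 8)4711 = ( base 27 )3bl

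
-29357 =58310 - 87667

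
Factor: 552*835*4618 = 2128528560 = 2^4*3^1*5^1*23^1*167^1*2309^1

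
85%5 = 0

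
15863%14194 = 1669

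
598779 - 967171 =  - 368392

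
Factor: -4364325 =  - 3^2*5^2*7^1*17^1*163^1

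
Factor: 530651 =11^1*  19^1 * 2539^1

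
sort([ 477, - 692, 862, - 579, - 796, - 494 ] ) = [ - 796, - 692, - 579, - 494,477, 862] 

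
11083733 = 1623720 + 9460013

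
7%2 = 1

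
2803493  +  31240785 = 34044278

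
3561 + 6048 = 9609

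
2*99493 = 198986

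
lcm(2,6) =6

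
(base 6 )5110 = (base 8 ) 2142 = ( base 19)321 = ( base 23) 22I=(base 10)1122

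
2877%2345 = 532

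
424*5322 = 2256528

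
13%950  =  13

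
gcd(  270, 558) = 18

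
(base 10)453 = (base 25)i3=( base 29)FI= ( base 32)e5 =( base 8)705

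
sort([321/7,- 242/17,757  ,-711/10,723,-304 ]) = [ - 304, - 711/10, - 242/17, 321/7, 723, 757] 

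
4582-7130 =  - 2548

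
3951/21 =188 + 1/7 = 188.14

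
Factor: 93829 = 101^1*929^1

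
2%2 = 0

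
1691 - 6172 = - 4481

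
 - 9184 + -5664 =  - 14848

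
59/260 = 59/260 =0.23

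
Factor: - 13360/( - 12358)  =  2^3*5^1 * 37^( - 1 ) = 40/37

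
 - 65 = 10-75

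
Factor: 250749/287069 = 3^3 *37^1*251^1*257^ (-1) * 1117^(-1)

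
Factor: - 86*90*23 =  - 2^2*3^2 * 5^1*23^1*43^1=- 178020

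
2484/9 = 276 = 276.00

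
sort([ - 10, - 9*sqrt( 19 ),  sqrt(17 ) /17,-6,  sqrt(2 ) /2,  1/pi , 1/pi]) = [ - 9*sqrt( 19) ,-10, - 6,sqrt(17 )/17,1/pi,1/pi,  sqrt(2)/2]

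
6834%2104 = 522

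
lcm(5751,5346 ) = 379566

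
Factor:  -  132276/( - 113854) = 438/377 = 2^1 * 3^1 * 13^(  -  1)*29^( - 1)*73^1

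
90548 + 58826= 149374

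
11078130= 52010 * 213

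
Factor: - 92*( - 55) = 5060 = 2^2*5^1*11^1*23^1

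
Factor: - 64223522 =- 2^1*11^1*2919251^1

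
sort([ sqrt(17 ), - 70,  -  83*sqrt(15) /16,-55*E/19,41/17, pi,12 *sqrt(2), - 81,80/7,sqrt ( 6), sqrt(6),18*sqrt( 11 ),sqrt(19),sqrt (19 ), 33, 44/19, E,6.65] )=[-81,-70,  -  83 * sqrt(15 )/16,-55*E/19, 44/19, 41/17, sqrt ( 6),sqrt(6), E, pi , sqrt(17),sqrt( 19), sqrt(19),  6.65, 80/7 , 12*sqrt( 2 ), 33,18* sqrt(11) ]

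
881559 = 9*97951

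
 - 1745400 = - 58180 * 30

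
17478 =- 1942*( - 9)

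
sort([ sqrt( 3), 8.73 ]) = [sqrt( 3) , 8.73]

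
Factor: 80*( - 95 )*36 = -2^6  *  3^2*5^2*19^1 = -273600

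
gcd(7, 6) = 1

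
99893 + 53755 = 153648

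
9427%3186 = 3055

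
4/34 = 2/17 = 0.12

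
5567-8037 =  - 2470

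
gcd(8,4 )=4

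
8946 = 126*71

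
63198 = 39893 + 23305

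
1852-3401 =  - 1549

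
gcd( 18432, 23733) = 9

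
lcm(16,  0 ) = 0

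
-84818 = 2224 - 87042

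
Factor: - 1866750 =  - 2^1*3^1*5^3*19^1*131^1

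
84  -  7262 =-7178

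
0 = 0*34904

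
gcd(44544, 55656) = 24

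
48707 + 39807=88514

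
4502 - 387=4115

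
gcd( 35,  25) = 5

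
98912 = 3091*32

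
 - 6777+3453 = -3324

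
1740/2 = 870 = 870.00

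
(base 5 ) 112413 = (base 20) A58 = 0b1000000001100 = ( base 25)6E8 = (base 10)4108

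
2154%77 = 75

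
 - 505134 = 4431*( - 114) 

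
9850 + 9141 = 18991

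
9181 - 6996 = 2185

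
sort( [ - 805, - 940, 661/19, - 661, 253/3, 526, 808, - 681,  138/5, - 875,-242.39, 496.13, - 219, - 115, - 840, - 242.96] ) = [ - 940, - 875,- 840, - 805 , - 681 ,  -  661, - 242.96, - 242.39,-219, - 115 , 138/5, 661/19 , 253/3,  496.13,  526,  808]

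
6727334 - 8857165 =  - 2129831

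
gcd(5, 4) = 1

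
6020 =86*70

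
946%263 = 157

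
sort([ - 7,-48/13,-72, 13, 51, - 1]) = [- 72,-7,  -  48/13, - 1, 13,51] 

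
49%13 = 10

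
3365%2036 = 1329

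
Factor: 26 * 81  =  2^1 * 3^4*13^1 = 2106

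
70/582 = 35/291 = 0.12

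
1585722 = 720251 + 865471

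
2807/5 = 2807/5 = 561.40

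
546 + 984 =1530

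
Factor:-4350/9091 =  - 2^1*3^1*5^2*29^1*9091^(- 1 ) 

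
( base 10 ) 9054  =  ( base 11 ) 6891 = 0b10001101011110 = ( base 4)2031132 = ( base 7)35253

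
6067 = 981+5086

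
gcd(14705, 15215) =85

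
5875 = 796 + 5079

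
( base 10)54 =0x36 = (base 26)22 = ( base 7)105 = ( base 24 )26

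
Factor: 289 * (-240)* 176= - 2^8*3^1* 5^1*11^1*17^2 = - 12207360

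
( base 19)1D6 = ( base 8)1146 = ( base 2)1001100110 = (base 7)1535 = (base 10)614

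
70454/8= 35227/4 = 8806.75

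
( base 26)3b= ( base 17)54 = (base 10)89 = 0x59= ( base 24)3h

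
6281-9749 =-3468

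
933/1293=311/431 = 0.72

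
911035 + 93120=1004155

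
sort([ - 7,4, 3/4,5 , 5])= [ - 7, 3/4,4,5 , 5] 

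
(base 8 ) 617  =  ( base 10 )399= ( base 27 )EL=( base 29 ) dm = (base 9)483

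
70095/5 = 14019 = 14019.00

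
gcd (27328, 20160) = 448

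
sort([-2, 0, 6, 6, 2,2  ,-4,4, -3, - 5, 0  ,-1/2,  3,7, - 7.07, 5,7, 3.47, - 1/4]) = [-7.07 , - 5,-4, -3,- 2,-1/2,-1/4, 0, 0, 2,2,  3,  3.47,4,5,6, 6, 7  ,  7 ]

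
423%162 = 99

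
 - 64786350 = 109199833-173986183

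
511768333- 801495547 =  - 289727214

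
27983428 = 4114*6802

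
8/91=8/91 = 0.09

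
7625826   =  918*8307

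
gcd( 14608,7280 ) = 16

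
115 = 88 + 27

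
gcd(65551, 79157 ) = 1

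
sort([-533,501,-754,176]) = [ - 754,-533,176, 501]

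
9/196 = 9/196 = 0.05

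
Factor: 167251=7^1*23893^1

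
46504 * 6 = 279024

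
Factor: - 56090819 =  - 83^1*643^1*1051^1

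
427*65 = 27755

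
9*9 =81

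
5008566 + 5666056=10674622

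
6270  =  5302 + 968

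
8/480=1/60 = 0.02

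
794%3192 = 794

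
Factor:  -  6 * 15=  - 90=- 2^1 *3^2 *5^1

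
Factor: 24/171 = 8/57=2^3*3^( - 1) * 19^( - 1)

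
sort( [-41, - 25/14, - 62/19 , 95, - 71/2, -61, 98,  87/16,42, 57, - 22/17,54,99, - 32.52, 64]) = [ - 61,  -  41, - 71/2,  -  32.52, - 62/19,- 25/14, - 22/17,87/16,42, 54,57, 64,95 , 98,99]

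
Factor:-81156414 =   -  2^1*3^1*13526069^1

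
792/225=3 + 13/25 = 3.52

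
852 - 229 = 623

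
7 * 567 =3969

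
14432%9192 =5240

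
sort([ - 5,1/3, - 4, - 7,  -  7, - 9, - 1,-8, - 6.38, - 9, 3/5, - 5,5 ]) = [ - 9,-9, - 8, -7,  -  7,-6.38,-5, - 5 , - 4, - 1,1/3, 3/5, 5]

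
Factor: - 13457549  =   - 7^1*1922507^1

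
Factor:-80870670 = -2^1 * 3^3 * 5^1*299521^1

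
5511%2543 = 425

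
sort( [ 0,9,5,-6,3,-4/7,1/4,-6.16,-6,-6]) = [  -  6.16, - 6, - 6, -6, - 4/7 , 0,1/4, 3,5,9 ]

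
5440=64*85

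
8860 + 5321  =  14181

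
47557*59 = 2805863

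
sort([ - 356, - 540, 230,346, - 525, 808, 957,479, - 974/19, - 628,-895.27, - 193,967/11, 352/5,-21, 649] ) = [ - 895.27,-628, - 540, - 525,-356, - 193,  -  974/19, - 21, 352/5, 967/11, 230, 346 , 479, 649,808,957]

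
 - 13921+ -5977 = - 19898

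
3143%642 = 575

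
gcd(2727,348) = 3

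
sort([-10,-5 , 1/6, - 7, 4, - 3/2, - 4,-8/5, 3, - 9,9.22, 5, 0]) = [-10,-9, - 7, - 5, - 4, - 8/5,- 3/2,  0 , 1/6,3, 4,5, 9.22]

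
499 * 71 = 35429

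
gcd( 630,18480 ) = 210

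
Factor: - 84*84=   -  2^4*3^2*7^2 = - 7056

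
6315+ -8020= - 1705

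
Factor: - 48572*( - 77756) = 3776764432 = 2^4*7^1*2777^1*12143^1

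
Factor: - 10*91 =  - 910 =-2^1*5^1*7^1*13^1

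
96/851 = 96/851 = 0.11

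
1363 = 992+371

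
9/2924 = 9/2924 =0.00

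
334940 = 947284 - 612344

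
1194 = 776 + 418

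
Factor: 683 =683^1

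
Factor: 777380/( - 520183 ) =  - 940/629 = - 2^2*5^1 * 17^( - 1 ) * 37^( - 1)*47^1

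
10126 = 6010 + 4116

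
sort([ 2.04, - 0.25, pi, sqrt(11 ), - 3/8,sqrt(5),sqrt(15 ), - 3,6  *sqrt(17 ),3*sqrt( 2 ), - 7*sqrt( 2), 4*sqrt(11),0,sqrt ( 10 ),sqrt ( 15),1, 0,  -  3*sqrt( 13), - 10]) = [ - 3*sqrt (13), - 10, - 7 * sqrt(2 ), - 3, - 3/8, - 0.25,0 , 0, 1,2.04,sqrt(5) , pi,sqrt( 10), sqrt(11 ),sqrt( 15), sqrt ( 15),3*sqrt(2),  4*sqrt( 11),6 * sqrt(17)]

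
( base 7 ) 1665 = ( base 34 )k4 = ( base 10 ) 684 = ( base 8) 1254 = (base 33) KO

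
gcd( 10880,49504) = 544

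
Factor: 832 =2^6*13^1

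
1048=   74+974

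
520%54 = 34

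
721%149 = 125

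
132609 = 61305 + 71304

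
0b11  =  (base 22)3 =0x3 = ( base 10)3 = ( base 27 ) 3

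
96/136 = 12/17=0.71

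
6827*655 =4471685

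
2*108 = 216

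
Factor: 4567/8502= 2^(-1 )* 3^( - 1)*13^( - 1)*109^( - 1)*4567^1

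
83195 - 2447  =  80748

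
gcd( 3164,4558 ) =2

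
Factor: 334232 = 2^3 * 41^1*1019^1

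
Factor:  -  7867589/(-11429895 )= 3^ ( - 1)*5^( - 1 )*197^1 * 39937^1*761993^ (-1) 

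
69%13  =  4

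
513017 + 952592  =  1465609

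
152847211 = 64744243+88102968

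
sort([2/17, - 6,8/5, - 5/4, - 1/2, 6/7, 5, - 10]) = [ - 10, - 6, - 5/4, - 1/2, 2/17, 6/7,8/5, 5] 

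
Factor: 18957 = 3^1*71^1*89^1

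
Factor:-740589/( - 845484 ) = 2^ ( -2)  *  43^1*5741^1*70457^(-1)   =  246863/281828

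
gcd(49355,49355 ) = 49355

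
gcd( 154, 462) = 154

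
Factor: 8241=3^1*41^1 *67^1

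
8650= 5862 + 2788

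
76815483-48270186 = 28545297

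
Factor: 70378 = 2^1 * 7^1*11^1*457^1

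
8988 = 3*2996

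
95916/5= 19183 + 1/5= 19183.20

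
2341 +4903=7244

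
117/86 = 1 + 31/86 = 1.36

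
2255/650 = 451/130=3.47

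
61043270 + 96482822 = 157526092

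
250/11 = 250/11 = 22.73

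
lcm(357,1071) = 1071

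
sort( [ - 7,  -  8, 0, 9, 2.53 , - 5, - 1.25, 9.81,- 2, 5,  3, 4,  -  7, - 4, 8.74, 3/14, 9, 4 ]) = [  -  8, - 7, - 7, - 5, - 4,  -  2, - 1.25,0, 3/14, 2.53 , 3, 4,  4 , 5,8.74,9,9, 9.81 ] 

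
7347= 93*79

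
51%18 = 15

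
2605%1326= 1279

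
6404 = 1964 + 4440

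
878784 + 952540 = 1831324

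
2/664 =1/332= 0.00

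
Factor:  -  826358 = - 2^1 * 13^1*37^1*859^1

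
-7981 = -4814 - 3167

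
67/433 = 67/433 = 0.15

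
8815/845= 1763/169 = 10.43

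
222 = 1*222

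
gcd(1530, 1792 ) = 2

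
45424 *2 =90848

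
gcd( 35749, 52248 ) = 7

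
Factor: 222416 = 2^4*13901^1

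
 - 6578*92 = -605176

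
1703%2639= 1703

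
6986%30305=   6986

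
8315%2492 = 839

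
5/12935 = 1/2587  =  0.00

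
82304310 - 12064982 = 70239328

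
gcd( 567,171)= 9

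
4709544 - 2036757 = 2672787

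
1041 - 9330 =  - 8289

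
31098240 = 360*86384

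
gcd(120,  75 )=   15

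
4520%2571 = 1949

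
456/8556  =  38/713 = 0.05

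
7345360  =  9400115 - 2054755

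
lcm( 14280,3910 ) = 328440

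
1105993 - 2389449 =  - 1283456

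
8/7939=8/7939 = 0.00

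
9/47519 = 9/47519 = 0.00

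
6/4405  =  6/4405=0.00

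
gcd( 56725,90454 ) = 1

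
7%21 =7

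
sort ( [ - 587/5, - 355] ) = [ - 355, - 587/5]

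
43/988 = 43/988 = 0.04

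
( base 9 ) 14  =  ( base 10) 13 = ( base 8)15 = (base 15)d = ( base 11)12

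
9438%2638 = 1524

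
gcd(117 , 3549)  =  39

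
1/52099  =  1/52099 = 0.00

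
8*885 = 7080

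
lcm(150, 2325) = 4650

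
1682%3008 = 1682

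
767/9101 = 767/9101 = 0.08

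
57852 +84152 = 142004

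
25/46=25/46 = 0.54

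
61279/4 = 61279/4  =  15319.75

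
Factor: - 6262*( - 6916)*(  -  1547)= - 2^3*7^2*13^2*17^1*19^1 * 31^1 * 101^1 = - 66997463624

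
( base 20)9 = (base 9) 10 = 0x9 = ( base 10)9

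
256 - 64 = 192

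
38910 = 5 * 7782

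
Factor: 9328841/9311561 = 7^( - 1 ) * 839^1 *11119^1  *  1330223^ ( - 1)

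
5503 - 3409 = 2094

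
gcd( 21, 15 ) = 3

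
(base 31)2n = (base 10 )85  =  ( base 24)3D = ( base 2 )1010101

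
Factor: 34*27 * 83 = 76194 = 2^1 *3^3*17^1*83^1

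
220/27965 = 44/5593 = 0.01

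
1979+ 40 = 2019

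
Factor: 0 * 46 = 0 = 0^1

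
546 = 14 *39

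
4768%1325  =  793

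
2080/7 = 297 + 1/7  =  297.14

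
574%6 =4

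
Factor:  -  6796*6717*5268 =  - 240477520176 = -2^4*3^2*439^1*1699^1*2239^1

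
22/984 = 11/492=0.02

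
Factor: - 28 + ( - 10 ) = - 38=- 2^1*19^1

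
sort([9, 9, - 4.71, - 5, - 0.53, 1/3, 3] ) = [ - 5, - 4.71, - 0.53 , 1/3, 3,9,  9 ]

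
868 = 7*124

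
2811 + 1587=4398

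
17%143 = 17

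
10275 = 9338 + 937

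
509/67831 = 509/67831 = 0.01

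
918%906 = 12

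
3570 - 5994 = -2424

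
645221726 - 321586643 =323635083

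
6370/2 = 3185 =3185.00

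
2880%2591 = 289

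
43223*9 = 389007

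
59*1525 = 89975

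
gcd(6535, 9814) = 1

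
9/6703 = 9/6703 = 0.00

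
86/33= 2 + 20/33 = 2.61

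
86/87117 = 86/87117 = 0.00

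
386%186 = 14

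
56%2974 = 56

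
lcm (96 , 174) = 2784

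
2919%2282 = 637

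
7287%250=37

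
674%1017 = 674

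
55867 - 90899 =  - 35032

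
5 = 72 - 67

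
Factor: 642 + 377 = 1019= 1019^1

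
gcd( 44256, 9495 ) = 3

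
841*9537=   8020617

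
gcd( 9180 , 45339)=51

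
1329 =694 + 635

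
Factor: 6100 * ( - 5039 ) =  - 30737900 = -2^2*5^2*61^1*5039^1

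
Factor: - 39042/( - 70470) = 3^(  -  1)*5^( - 1)*29^( - 1 ) * 241^1 = 241/435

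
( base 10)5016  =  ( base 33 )4K0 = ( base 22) A80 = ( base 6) 35120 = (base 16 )1398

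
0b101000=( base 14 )2C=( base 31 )19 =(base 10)40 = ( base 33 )17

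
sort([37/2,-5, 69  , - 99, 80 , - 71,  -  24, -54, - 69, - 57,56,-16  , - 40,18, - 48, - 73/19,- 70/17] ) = [-99, - 71, - 69,  -  57 , - 54,-48, - 40,-24, - 16, - 5,-70/17, - 73/19,18, 37/2, 56,69, 80]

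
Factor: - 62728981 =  - 7^1 * 23^1 * 389621^1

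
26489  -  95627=-69138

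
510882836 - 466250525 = 44632311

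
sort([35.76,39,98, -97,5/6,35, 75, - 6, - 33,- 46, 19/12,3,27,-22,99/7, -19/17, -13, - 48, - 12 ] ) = [- 97,- 48,-46,-33, - 22, - 13, -12,-6,  -  19/17,5/6,19/12,3, 99/7,27,35, 35.76, 39, 75, 98]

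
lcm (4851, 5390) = 48510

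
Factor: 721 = 7^1 * 103^1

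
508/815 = 508/815 = 0.62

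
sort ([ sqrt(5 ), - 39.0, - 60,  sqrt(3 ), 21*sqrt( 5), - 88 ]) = [ -88,- 60,- 39.0, sqrt( 3 ), sqrt ( 5), 21 * sqrt(5)]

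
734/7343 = 734/7343 = 0.10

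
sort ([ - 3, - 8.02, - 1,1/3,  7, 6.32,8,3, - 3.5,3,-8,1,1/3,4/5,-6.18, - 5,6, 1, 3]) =[ - 8.02,-8, - 6.18, - 5, - 3.5,- 3, - 1  ,  1/3,1/3,4/5,1,1, 3,3,3, 6 , 6.32,7, 8 ]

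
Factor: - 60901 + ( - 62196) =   -  13^1*17^1*557^1 = - 123097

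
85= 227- 142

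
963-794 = 169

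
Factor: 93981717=3^2 * 41^1*47^1*5419^1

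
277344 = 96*2889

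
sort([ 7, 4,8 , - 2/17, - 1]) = [ - 1, - 2/17, 4,7,8 ]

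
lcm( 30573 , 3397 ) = 30573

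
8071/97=8071/97 = 83.21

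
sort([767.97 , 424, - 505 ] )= [-505,424,767.97 ]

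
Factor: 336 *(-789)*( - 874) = 231700896 = 2^5*3^2*7^1*19^1 * 23^1*263^1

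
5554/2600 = 2777/1300  =  2.14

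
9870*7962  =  78584940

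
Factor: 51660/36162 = 10/7=2^1*5^1*7^ ( - 1 )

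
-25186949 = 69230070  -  94417019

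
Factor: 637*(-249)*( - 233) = 3^1*7^2*13^1*83^1 * 233^1 = 36956829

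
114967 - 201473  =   - 86506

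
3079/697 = 3079/697   =  4.42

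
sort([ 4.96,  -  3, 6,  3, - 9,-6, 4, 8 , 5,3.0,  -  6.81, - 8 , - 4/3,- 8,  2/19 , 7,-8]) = [ - 9, - 8, - 8, - 8,- 6.81 , - 6, - 3, - 4/3,  2/19 , 3 , 3.0 , 4,4.96, 5,6,  7,  8]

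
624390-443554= 180836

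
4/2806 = 2/1403 = 0.00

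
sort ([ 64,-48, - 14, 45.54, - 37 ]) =[ - 48,-37,-14, 45.54,  64]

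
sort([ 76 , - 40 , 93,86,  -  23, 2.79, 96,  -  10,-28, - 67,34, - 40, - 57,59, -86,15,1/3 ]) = [-86, - 67,-57, - 40,  -  40, - 28, - 23,-10,1/3,2.79 , 15,  34, 59,76, 86, 93,96]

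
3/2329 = 3/2329 = 0.00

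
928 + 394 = 1322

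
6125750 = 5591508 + 534242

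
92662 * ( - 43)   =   - 3984466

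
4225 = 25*169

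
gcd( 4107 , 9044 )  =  1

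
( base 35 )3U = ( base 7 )252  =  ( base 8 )207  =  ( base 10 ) 135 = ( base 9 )160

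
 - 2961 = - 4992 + 2031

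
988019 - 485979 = 502040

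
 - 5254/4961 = -5254/4961 = - 1.06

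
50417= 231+50186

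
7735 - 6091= 1644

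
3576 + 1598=5174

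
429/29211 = 11/749=   0.01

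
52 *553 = 28756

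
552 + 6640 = 7192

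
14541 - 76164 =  - 61623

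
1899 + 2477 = 4376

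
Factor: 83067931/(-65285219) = - 17^ ( - 1 )*421^1 * 197311^1*3840307^( -1)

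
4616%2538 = 2078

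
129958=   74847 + 55111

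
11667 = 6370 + 5297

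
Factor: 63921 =3^1 * 11^1 * 13^1 * 149^1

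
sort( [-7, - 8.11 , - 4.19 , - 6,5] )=[ - 8.11,-7,- 6,-4.19,5 ]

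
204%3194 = 204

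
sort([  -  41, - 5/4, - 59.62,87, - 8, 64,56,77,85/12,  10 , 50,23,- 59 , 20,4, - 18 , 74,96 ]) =[ - 59.62 ,-59, - 41  ,-18 ,  -  8,-5/4, 4 , 85/12,10,20,23,50,56,64,74,77,  87, 96]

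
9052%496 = 124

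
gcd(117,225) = 9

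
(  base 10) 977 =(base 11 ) 809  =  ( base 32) UH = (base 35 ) rw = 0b1111010001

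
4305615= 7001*615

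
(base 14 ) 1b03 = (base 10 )4903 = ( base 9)6647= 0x1327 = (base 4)1030213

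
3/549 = 1/183 = 0.01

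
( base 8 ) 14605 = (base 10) 6533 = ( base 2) 1100110000101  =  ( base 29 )7m8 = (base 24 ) b85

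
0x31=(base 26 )1N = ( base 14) 37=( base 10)49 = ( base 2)110001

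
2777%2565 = 212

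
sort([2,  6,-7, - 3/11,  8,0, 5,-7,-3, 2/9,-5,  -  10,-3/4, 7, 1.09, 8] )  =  [  -  10 , - 7, - 7, - 5 ,-3, - 3/4, - 3/11, 0, 2/9, 1.09, 2, 5, 6, 7,8, 8 ] 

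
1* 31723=31723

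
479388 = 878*546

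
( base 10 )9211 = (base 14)34dd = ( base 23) H9B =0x23FB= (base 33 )8f4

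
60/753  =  20/251 = 0.08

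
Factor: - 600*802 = -481200=-2^4*3^1*5^2  *  401^1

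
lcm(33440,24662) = 1972960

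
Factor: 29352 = 2^3*3^1*1223^1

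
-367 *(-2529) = 928143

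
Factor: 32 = 2^5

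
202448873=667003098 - 464554225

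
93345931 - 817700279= - 724354348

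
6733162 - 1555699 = 5177463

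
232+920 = 1152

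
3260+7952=11212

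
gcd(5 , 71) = 1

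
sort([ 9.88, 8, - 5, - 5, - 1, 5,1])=[ -5, - 5, - 1,1,5, 8,9.88 ] 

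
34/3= 34/3 = 11.33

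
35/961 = 35/961=0.04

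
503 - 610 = -107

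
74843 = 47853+26990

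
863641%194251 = 86637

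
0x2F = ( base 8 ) 57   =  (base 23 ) 21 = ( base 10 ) 47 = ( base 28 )1J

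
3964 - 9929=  - 5965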